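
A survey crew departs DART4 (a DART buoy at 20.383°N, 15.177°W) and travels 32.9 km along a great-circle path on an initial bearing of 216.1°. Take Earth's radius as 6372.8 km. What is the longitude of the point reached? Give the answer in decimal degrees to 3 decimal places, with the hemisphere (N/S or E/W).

15.363°W

δ = d/R = 32.9/6372.8 = 0.005163 rad
φ₂ = arcsin(sin φ₁ cos δ + cos φ₁ sin δ cos θ)
   = arcsin(0.34829·0.99999 + 0.93739·0.00516·-0.80799) = 20.14390°
λ₂ = λ₁ + atan2(sin θ sin δ cos φ₁, cos δ − sin φ₁ sin φ₂) = -15.36264°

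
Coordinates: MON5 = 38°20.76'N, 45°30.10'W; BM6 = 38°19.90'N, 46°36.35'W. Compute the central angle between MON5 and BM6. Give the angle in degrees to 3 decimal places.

0.866°

MON5: φ = +38.34600°, λ = -45.50167°
BM6: φ = +38.33167°, λ = -46.60583°
Δφ = -0.0143°,  Δλ = -1.1042°
a = sin²(Δφ/2) + cos φ₁ cos φ₂ sin²(Δλ/2) = 0.000057
c = 2·arcsin(√a) = 0.015118 rad = 0.8662°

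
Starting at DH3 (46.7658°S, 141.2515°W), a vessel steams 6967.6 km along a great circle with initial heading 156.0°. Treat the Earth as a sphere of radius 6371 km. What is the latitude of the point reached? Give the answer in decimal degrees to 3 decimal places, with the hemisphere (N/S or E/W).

δ = d/R = 6967.6/6371 = 1.093643 rad
φ₂ = arcsin(sin φ₁ cos δ + cos φ₁ sin δ cos θ)
   = arcsin(-0.72856·0.45925 + 0.68498·0.88831·-0.91355) = -62.93125°
λ₂ = λ₁ + atan2(sin θ sin δ cos φ₁, cos δ − sin φ₁ sin φ₂) = -13.81022°

62.931°S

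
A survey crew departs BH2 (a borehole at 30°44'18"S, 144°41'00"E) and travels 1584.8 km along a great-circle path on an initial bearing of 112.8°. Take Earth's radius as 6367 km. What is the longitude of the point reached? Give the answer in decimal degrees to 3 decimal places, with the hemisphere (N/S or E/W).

BH2: φ = -30.73833°, λ = +144.68333°
δ = d/R = 1584.8/6367 = 0.248908 rad
φ₂ = arcsin(sin φ₁ cos δ + cos φ₁ sin δ cos θ)
   = arcsin(-0.51112·0.96918 + 0.85951·0.24635·-0.38752) = -35.26913°
λ₂ = λ₁ + atan2(sin θ sin δ cos φ₁, cos δ − sin φ₁ sin φ₂) = 160.83332°

160.833°E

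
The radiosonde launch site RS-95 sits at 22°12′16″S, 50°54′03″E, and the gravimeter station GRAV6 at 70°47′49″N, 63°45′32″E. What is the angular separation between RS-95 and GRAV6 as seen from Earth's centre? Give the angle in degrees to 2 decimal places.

93.44°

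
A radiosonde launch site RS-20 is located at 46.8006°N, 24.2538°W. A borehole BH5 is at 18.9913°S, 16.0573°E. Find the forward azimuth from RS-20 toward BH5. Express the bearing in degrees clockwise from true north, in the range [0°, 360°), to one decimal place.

140.7°

Δλ = 40.3111°
y = sin Δλ · cos φ₂ = 0.611723
x = cos φ₁ sin φ₂ − sin φ₁ cos φ₂ cos Δλ = -0.748384
θ = atan2(y, x) = 140.7377° → 140.7377° (mod 360°)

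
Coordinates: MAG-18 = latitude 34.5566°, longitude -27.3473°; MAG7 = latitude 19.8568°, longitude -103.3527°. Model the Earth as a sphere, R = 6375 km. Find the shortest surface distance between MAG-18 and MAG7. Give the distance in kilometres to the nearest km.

Δφ = -14.6998°,  Δλ = -76.0054°
a = sin²(Δφ/2) + cos φ₁ cos φ₂ sin²(Δλ/2) = 0.310005
c = 2·arcsin(√a) = 1.181011 rad = 67.6669°
d = R·c = 6375 × 1.181011 = 7528.9 km

7529 km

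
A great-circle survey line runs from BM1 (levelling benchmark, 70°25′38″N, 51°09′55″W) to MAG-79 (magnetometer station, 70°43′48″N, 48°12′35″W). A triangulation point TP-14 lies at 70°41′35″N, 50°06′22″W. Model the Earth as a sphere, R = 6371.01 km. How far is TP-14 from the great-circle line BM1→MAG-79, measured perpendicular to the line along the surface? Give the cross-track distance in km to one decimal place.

BM1: φ = +70.42722°, λ = -51.16528°
MAG-79: φ = +70.73000°, λ = -48.20972°
TP-14: φ = +70.69306°, λ = -50.10611°
δ₁₃ = central angle BM1→TP-14 = 0.007706 rad  (haversine)
θ₁₃ = bearing BM1→TP-14 = 52.481°,  θ₁₂ = bearing BM1→MAG-79 = 71.486°
dₓₜ = R·arcsin(sin δ₁₃ · sin(θ₁₃ − θ₁₂)) = 6371.01·arcsin(0.00771·sin(-19.006°)) = -15.987 km
|dₓₜ| = 15.987 km

16.0 km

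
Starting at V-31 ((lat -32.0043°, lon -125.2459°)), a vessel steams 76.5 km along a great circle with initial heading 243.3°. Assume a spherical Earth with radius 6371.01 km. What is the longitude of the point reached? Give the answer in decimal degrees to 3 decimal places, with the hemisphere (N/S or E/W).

δ = d/R = 76.5/6371.01 = 0.012008 rad
φ₂ = arcsin(sin φ₁ cos δ + cos φ₁ sin δ cos θ)
   = arcsin(-0.52998·0.99993 + 0.84801·0.01201·-0.44932) = -32.31135°
λ₂ = λ₁ + atan2(sin θ sin δ cos φ₁, cos δ − sin φ₁ sin φ₂) = -125.97313°

125.973°W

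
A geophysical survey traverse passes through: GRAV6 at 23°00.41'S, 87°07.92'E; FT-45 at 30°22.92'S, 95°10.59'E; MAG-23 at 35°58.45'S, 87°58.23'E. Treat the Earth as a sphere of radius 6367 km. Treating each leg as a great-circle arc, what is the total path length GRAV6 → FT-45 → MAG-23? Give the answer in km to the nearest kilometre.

2057 km

GRAV6: φ = -23.00683°, λ = +87.13200°
FT-45: φ = -30.38200°, λ = +95.17650°
MAG-23: φ = -35.97417°, λ = +87.97050°
GRAV6→FT-45: c = 0.179612 rad, d = 1143.59 km
FT-45→MAG-23: c = 0.143465 rad, d = 913.44 km
Total = 1143.59 + 913.44 = 2057.03 km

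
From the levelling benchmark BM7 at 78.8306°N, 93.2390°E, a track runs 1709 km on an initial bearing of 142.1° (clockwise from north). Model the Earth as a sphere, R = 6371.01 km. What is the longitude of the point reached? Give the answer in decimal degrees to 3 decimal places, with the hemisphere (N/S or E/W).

δ = d/R = 1709/6371.01 = 0.268246 rad
φ₂ = arcsin(sin φ₁ cos δ + cos φ₁ sin δ cos θ)
   = arcsin(0.98106·0.96424 + 0.19371·0.26504·-0.78908) = 64.88542°
λ₂ = λ₁ + atan2(sin θ sin δ cos φ₁, cos δ − sin φ₁ sin φ₂) = 115.79576°

115.796°E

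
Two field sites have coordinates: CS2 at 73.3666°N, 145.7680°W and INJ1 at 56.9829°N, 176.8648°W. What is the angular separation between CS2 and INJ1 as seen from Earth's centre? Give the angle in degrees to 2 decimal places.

Δφ = -16.3837°,  Δλ = -31.0968°
a = sin²(Δφ/2) + cos φ₁ cos φ₂ sin²(Δλ/2) = 0.031510
c = 2·arcsin(√a) = 0.356912 rad = 20.4495°

20.45°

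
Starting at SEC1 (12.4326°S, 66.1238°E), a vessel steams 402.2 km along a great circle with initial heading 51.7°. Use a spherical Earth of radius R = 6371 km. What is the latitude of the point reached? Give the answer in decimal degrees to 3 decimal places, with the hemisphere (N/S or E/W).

δ = d/R = 402.2/6371 = 0.063130 rad
φ₂ = arcsin(sin φ₁ cos δ + cos φ₁ sin δ cos θ)
   = arcsin(-0.21529·0.99801 + 0.97655·0.06309·0.61978) = -10.17635°
λ₂ = λ₁ + atan2(sin θ sin δ cos φ₁, cos δ − sin φ₁ sin φ₂) = 69.00706°

10.176°S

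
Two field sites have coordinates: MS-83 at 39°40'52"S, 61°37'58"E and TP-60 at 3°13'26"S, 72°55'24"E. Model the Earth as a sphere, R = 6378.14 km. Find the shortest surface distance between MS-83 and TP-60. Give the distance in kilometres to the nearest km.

4215 km

MS-83: φ = -39.68111°, λ = +61.63278°
TP-60: φ = -3.22389°, λ = +72.92333°
Δφ = 36.4572°,  Δλ = 11.2906°
a = sin²(Δφ/2) + cos φ₁ cos φ₂ sin²(Δλ/2) = 0.105285
c = 2·arcsin(√a) = 0.660916 rad = 37.8677°
d = R·c = 6378.14 × 0.660916 = 4215.4 km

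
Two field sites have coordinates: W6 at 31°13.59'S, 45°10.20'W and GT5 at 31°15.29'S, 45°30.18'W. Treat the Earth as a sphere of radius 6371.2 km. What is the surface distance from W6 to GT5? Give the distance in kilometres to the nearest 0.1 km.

31.8 km

W6: φ = -31.22650°, λ = -45.17000°
GT5: φ = -31.25483°, λ = -45.50300°
Δφ = -0.0283°,  Δλ = -0.3330°
a = sin²(Δφ/2) + cos φ₁ cos φ₂ sin²(Δλ/2) = 0.000006
c = 2·arcsin(√a) = 0.004994 rad = 0.2861°
d = R·c = 6371.2 × 0.004994 = 31.8 km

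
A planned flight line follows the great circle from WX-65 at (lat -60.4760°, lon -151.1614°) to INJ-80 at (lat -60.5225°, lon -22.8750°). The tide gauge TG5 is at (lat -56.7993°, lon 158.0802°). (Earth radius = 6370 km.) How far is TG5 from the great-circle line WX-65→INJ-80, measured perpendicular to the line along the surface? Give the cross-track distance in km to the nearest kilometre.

δ₁₃ = central angle WX-65→TG5 = 0.453769 rad  (haversine)
θ₁₃ = bearing WX-65→TG5 = 255.341°,  θ₁₂ = bearing WX-65→INJ-80 = 150.912°
dₓₜ = R·arcsin(sin δ₁₃ · sin(θ₁₃ − θ₁₂)) = 6370·arcsin(0.43836·sin(104.429°)) = 2792.879 km
|dₓₜ| = 2792.879 km

2793 km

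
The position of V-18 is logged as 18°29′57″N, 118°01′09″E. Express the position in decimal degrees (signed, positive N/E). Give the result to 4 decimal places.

+18.4992°, +118.0192°

lat: 18.4992° N → +18.4992°
lon: 118.0192° E → +118.0192°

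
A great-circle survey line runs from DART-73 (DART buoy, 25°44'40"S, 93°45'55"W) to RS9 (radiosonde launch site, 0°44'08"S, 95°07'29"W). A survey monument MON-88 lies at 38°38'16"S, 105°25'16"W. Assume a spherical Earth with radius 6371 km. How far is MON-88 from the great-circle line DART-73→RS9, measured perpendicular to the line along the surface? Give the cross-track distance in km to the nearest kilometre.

1091 km

DART-73: φ = -25.74444°, λ = -93.76528°
RS9: φ = -0.73556°, λ = -95.12472°
MON-88: φ = -38.63778°, λ = -105.42111°
δ₁₃ = central angle DART-73→MON-88 = 0.282797 rad  (haversine)
θ₁₃ = bearing DART-73→MON-88 = 214.440°,  θ₁₂ = bearing DART-73→RS9 = 356.787°
dₓₜ = R·arcsin(sin δ₁₃ · sin(θ₁₃ − θ₁₂)) = 6371·arcsin(0.27904·sin(-142.348°)) = -1091.319 km
|dₓₜ| = 1091.319 km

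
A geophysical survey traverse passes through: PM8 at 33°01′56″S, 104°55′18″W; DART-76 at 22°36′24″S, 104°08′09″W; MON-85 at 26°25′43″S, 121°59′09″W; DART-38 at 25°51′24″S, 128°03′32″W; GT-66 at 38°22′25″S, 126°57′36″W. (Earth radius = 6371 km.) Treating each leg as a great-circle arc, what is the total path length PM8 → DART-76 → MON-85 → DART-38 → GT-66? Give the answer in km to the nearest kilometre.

5020 km

PM8: φ = -33.03222°, λ = -104.92167°
DART-76: φ = -22.60667°, λ = -104.13583°
MON-85: φ = -26.42861°, λ = -121.98583°
DART-38: φ = -25.85667°, λ = -128.05889°
GT-66: φ = -38.37361°, λ = -126.96000°
PM8→DART-76: c = 0.182362 rad, d = 1161.83 km
DART-76→MON-85: c = 0.290917 rad, d = 1853.43 km
MON-85→DART-38: c = 0.095664 rad, d = 609.48 km
DART-38→GT-66: c = 0.219060 rad, d = 1395.63 km
Total = 1161.83 + 1853.43 + 609.48 + 1395.63 = 5020.37 km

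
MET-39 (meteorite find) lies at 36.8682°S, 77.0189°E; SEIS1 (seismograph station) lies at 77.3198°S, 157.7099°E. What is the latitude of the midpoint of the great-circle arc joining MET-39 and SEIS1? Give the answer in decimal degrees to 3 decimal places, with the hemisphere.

Bx = cos φ₂ cos Δλ = 0.035508,  By = cos φ₂ sin Δλ = 0.216618
φₘ = atan2(sin φ₁ + sin φ₂, √((cos φ₁ + Bx)² + By²)) = -61.28488°
λₘ = λ₁ + atan2(By, cos φ₁ + Bx) = 91.55339°

61.285°S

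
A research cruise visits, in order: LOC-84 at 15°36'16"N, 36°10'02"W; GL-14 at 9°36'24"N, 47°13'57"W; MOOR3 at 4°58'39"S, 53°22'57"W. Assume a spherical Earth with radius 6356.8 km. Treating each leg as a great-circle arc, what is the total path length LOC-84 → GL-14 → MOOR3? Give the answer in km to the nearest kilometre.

LOC-84: φ = +15.60444°, λ = -36.16722°
GL-14: φ = +9.60667°, λ = -47.23250°
MOOR3: φ = -4.97750°, λ = -53.38250°
LOC-84→GL-14: c = 0.215491 rad, d = 1369.84 km
GL-14→MOOR3: c = 0.276101 rad, d = 1755.12 km
Total = 1369.84 + 1755.12 = 3124.95 km

3125 km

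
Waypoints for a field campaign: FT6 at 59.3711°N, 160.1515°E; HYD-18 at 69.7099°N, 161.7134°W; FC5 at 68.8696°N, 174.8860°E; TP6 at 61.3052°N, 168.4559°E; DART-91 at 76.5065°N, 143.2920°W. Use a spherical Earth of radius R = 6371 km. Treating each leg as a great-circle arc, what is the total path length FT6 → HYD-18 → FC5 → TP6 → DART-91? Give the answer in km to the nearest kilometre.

6353 km

FT6→HYD-18: c = 0.329964 rad, d = 2102.20 km
HYD-18→FC5: c = 0.144274 rad, d = 919.17 km
FC5→TP6: c = 0.140053 rad, d = 892.27 km
TP6→DART-91: c = 0.382928 rad, d = 2439.63 km
Total = 2102.20 + 919.17 + 892.27 + 2439.63 = 6353.27 km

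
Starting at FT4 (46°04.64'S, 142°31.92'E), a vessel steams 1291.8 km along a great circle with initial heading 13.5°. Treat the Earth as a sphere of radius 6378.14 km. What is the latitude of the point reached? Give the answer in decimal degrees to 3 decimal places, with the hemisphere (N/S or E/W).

34.741°S

FT4: φ = -46.07733°, λ = +142.53200°
δ = d/R = 1291.8/6378.14 = 0.202536 rad
φ₂ = arcsin(sin φ₁ cos δ + cos φ₁ sin δ cos θ)
   = arcsin(-0.72028·0.97956 + 0.69369·0.20115·0.97237) = -34.74129°
λ₂ = λ₁ + atan2(sin θ sin δ cos φ₁, cos δ − sin φ₁ sin φ₂) = 145.80798°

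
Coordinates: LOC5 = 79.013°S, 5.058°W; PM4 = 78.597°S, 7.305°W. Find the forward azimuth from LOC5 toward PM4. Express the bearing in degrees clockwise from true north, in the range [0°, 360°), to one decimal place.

312.5°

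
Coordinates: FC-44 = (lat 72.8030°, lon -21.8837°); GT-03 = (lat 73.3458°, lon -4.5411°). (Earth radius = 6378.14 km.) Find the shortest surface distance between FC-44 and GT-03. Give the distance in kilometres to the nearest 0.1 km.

563.3 km

Δφ = 0.5428°,  Δλ = 17.3426°
a = sin²(Δφ/2) + cos φ₁ cos φ₂ sin²(Δλ/2) = 0.001948
c = 2·arcsin(√a) = 0.088312 rad = 5.0599°
d = R·c = 6378.14 × 0.088312 = 563.3 km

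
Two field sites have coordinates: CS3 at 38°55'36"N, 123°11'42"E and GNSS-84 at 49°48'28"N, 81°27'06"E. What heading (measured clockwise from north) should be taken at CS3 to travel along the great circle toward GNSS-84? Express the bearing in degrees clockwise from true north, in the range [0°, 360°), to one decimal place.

304.2°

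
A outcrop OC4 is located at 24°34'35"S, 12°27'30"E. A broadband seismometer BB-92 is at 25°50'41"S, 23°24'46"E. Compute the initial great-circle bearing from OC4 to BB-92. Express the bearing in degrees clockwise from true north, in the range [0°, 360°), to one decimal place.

99.6°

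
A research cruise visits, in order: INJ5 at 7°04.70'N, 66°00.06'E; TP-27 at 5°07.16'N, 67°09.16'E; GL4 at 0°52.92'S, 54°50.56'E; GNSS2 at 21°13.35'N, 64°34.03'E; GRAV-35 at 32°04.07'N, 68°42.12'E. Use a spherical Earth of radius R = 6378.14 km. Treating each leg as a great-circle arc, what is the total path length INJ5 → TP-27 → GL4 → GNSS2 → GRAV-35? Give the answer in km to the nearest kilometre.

5729 km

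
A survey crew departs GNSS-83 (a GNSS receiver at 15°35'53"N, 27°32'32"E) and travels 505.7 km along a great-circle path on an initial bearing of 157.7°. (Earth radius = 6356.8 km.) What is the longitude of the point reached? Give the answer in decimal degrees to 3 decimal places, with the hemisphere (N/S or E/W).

GNSS-83: φ = +15.59806°, λ = +27.54222°
δ = d/R = 505.7/6356.8 = 0.079553 rad
φ₂ = arcsin(sin φ₁ cos δ + cos φ₁ sin δ cos θ)
   = arcsin(0.26889·0.99684 + 0.96317·0.07947·-0.92521) = 11.37440°
λ₂ = λ₁ + atan2(sin θ sin δ cos φ₁, cos δ − sin φ₁ sin φ₂) = 29.30486°

29.305°E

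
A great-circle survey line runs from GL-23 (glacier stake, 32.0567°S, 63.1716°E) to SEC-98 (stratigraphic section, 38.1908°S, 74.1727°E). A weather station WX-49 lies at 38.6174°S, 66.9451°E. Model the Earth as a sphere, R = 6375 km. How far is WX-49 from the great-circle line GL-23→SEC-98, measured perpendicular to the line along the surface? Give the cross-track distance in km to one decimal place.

384.8 km

δ₁₃ = central angle GL-23→WX-49 = 0.126451 rad  (haversine)
θ₁₃ = bearing GL-23→WX-49 = 155.937°,  θ₁₂ = bearing GL-23→SEC-98 = 127.364°
dₓₜ = R·arcsin(sin δ₁₃ · sin(θ₁₃ − θ₁₂)) = 6375·arcsin(0.12611·sin(28.573°)) = 384.760 km
|dₓₜ| = 384.760 km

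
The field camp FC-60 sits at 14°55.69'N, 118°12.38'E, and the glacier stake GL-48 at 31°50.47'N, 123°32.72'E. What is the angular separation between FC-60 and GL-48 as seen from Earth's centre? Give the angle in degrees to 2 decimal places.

FC-60: φ = +14.92817°, λ = +118.20633°
GL-48: φ = +31.84117°, λ = +123.54533°
Δφ = 16.9130°,  Δλ = 5.3390°
a = sin²(Δφ/2) + cos φ₁ cos φ₂ sin²(Δλ/2) = 0.023407
c = 2·arcsin(√a) = 0.307192 rad = 17.6008°

17.60°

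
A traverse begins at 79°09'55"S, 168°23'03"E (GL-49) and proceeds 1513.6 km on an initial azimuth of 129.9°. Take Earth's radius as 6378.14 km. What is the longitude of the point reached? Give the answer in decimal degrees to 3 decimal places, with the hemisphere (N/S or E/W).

112.475°W

GL-49: φ = -79.16528°, λ = +168.38417°
δ = d/R = 1513.6/6378.14 = 0.237311 rad
φ₂ = arcsin(sin φ₁ cos δ + cos φ₁ sin δ cos θ)
   = arcsin(-0.98217·0.97197 + 0.18798·0.23509·-0.64145) = -79.41809°
λ₂ = λ₁ + atan2(sin θ sin δ cos φ₁, cos δ − sin φ₁ sin φ₂) = -112.47541°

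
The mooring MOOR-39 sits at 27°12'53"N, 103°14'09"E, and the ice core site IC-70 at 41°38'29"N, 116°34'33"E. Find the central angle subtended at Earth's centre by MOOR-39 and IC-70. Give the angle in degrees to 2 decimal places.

18.10°

MOOR-39: φ = +27.21472°, λ = +103.23583°
IC-70: φ = +41.64139°, λ = +116.57583°
Δφ = 14.4267°,  Δλ = 13.3400°
a = sin²(Δφ/2) + cos φ₁ cos φ₂ sin²(Δλ/2) = 0.024732
c = 2·arcsin(√a) = 0.315841 rad = 18.0964°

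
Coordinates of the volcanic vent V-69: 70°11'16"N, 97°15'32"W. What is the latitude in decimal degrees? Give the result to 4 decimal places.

70.1878°N

70° + 11′/60 + 16″/3600 = 70 + 0.18333 + 0.00444 = 70.1878°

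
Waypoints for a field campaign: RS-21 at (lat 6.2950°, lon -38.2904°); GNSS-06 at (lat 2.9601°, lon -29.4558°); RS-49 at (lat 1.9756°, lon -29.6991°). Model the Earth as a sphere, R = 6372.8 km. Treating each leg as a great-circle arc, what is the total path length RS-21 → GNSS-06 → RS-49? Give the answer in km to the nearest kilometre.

1160 km

RS-21→GNSS-06: c = 0.164321 rad, d = 1047.18 km
GNSS-06→RS-49: c = 0.017699 rad, d = 112.79 km
Total = 1047.18 + 112.79 = 1159.98 km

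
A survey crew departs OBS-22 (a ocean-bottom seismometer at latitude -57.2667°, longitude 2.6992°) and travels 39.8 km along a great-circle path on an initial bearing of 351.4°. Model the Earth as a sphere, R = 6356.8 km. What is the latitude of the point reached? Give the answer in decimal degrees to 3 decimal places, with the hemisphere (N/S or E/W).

δ = d/R = 39.8/6356.8 = 0.006261 rad
φ₂ = arcsin(sin φ₁ cos δ + cos φ₁ sin δ cos θ)
   = arcsin(-0.84120·0.99998 + 0.54073·0.00626·0.98876) = -56.91197°
λ₂ = λ₁ + atan2(sin θ sin δ cos φ₁, cos δ − sin φ₁ sin φ₂) = 2.60094°

56.912°S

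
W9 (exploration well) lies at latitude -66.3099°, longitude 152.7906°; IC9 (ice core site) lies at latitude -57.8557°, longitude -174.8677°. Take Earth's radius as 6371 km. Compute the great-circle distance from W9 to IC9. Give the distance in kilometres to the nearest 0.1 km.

1897.6 km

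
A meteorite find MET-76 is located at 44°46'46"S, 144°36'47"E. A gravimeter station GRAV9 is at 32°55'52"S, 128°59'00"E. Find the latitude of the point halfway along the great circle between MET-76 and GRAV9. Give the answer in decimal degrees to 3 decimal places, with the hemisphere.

MET-76: φ = -44.77944°, λ = +144.61306°
GRAV9: φ = -32.93111°, λ = +128.98333°
Bx = cos φ₂ cos Δλ = 0.808289,  By = cos φ₂ sin Δλ = -0.226130
φₘ = atan2(sin φ₁ + sin φ₂, √((cos φ₁ + Bx)² + By²)) = -39.11487°
λₘ = λ₁ + atan2(By, cos φ₁ + Bx) = 136.14086°

39.115°S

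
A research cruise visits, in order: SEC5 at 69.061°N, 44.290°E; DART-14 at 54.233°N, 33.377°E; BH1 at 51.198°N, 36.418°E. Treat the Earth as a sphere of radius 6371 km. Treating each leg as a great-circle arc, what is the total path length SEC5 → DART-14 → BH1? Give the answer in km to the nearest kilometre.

2135 km

SEC5→DART-14: c = 0.273168 rad, d = 1740.36 km
DART-14→BH1: c = 0.061951 rad, d = 394.69 km
Total = 1740.36 + 394.69 = 2135.05 km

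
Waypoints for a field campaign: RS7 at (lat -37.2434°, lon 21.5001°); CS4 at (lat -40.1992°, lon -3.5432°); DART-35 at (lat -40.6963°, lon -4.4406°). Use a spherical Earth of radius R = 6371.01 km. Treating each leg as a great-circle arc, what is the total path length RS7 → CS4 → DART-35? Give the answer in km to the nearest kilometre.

RS7→CS4: c = 0.343724 rad, d = 2189.87 km
CS4→DART-35: c = 0.014742 rad, d = 93.92 km
Total = 2189.87 + 93.92 = 2283.79 km

2284 km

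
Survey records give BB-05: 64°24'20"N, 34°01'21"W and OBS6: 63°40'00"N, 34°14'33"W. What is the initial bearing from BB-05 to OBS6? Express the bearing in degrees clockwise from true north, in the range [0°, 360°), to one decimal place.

187.5°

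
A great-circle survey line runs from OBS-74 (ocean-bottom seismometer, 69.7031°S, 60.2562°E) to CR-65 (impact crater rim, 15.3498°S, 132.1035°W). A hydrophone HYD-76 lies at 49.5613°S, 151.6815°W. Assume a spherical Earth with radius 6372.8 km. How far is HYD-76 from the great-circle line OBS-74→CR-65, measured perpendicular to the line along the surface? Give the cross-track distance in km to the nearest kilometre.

δ₁₃ = central angle OBS-74→HYD-76 = 1.020546 rad  (haversine)
θ₁₃ = bearing OBS-74→HYD-76 = 156.263°,  θ₁₂ = bearing OBS-74→CR-65 = 168.050°
dₓₜ = R·arcsin(sin δ₁₃ · sin(θ₁₃ − θ₁₂)) = 6372.8·arcsin(0.85239·sin(-11.788°)) = -1115.391 km
|dₓₜ| = 1115.391 km

1115 km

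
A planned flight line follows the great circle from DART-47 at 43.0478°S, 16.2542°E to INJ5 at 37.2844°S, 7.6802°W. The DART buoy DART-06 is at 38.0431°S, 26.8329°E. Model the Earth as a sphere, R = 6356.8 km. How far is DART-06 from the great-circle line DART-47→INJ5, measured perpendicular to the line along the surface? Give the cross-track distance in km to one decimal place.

δ₁₃ = central angle DART-47→DART-06 = 0.165077 rad  (haversine)
θ₁₃ = bearing DART-47→DART-06 = 61.623°,  θ₁₂ = bearing DART-47→INJ5 = 279.449°
dₓₜ = R·arcsin(sin δ₁₃ · sin(θ₁₃ − θ₁₂)) = 6356.8·arcsin(0.16433·sin(-217.826°)) = 641.705 km
|dₓₜ| = 641.705 km

641.7 km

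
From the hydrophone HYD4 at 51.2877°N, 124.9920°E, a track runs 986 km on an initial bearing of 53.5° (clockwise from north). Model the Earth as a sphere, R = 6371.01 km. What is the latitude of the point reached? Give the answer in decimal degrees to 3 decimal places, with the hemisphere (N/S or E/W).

δ = d/R = 986/6371.01 = 0.154764 rad
φ₂ = arcsin(sin φ₁ cos δ + cos φ₁ sin δ cos θ)
   = arcsin(0.78030·0.98805 + 0.62541·0.15415·0.59482) = 55.92591°
λ₂ = λ₁ + atan2(sin θ sin δ cos φ₁, cos δ − sin φ₁ sin φ₂) = 137.76955°

55.926°N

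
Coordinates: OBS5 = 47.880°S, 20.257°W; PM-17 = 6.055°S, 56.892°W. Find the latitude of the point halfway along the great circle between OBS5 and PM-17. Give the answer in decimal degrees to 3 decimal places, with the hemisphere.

28.141°S

Bx = cos φ₂ cos Δλ = 0.797976,  By = cos φ₂ sin Δλ = -0.593386
φₘ = atan2(sin φ₁ + sin φ₂, √((cos φ₁ + Bx)² + By²)) = -28.14064°
λₘ = λ₁ + atan2(By, cos φ₁ + Bx) = -42.25728°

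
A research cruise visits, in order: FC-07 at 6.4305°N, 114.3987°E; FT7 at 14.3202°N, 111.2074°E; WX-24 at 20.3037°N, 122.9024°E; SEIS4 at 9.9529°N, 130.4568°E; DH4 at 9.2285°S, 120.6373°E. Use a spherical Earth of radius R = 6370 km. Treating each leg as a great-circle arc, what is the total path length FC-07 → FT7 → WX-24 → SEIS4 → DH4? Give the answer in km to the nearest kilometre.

6152 km

FC-07→FT7: c = 0.148183 rad, d = 943.92 km
FT7→WX-24: c = 0.220961 rad, d = 1407.52 km
WX-24→SEIS4: c = 0.220865 rad, d = 1406.91 km
SEIS4→DH4: c = 0.375729 rad, d = 2393.40 km
Total = 943.92 + 1407.52 + 1406.91 + 2393.40 = 6151.75 km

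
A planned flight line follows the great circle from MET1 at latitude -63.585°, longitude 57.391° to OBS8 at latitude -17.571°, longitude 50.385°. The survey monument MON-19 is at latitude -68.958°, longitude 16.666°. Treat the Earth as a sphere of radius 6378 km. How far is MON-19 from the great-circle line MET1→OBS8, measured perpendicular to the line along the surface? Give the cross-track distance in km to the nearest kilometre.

1670 km

δ₁₃ = central angle MET1→MON-19 = 0.294570 rad  (haversine)
θ₁₃ = bearing MET1→MON-19 = 233.791°,  θ₁₂ = bearing MET1→OBS8 = 350.739°
dₓₜ = R·arcsin(sin δ₁₃ · sin(θ₁₃ − θ₁₂)) = 6378·arcsin(0.29033·sin(-116.948°)) = -1669.655 km
|dₓₜ| = 1669.655 km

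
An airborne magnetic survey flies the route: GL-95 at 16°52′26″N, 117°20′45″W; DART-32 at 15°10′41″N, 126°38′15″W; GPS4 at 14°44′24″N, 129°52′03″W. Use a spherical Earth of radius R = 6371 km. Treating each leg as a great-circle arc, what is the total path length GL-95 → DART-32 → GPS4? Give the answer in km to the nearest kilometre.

1361 km

GL-95: φ = +16.87389°, λ = -117.34583°
DART-32: φ = +15.17806°, λ = -126.63750°
GPS4: φ = +14.74000°, λ = -129.86750°
GL-95→DART-32: c = 0.158633 rad, d = 1010.65 km
DART-32→GPS4: c = 0.054997 rad, d = 350.39 km
Total = 1010.65 + 350.39 = 1361.04 km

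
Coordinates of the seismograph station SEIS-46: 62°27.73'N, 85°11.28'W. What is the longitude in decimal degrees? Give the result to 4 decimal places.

85° + 11.28′/60 = 85 + 0.18800 = 85.1880°

85.1880°W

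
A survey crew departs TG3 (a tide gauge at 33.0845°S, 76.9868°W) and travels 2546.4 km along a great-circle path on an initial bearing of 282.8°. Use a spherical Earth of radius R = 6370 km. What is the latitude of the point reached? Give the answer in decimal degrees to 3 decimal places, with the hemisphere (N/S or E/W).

δ = d/R = 2546.4/6370 = 0.399749 rad
φ₂ = arcsin(sin φ₁ cos δ + cos φ₁ sin δ cos θ)
   = arcsin(-0.54588·0.92116 + 0.83787·0.38919·0.22155) = -25.50525°
λ₂ = λ₁ + atan2(sin θ sin δ cos φ₁, cos δ − sin φ₁ sin φ₂) = -101.85260°

25.505°S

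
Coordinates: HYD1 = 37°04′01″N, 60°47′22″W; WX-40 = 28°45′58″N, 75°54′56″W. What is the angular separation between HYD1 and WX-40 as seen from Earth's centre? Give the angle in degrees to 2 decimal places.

HYD1: φ = +37.06694°, λ = -60.78944°
WX-40: φ = +28.76611°, λ = -75.91556°
Δφ = -8.3008°,  Δλ = -15.1261°
a = sin²(Δφ/2) + cos φ₁ cos φ₂ sin²(Δλ/2) = 0.017355
c = 2·arcsin(√a) = 0.264245 rad = 15.1401°

15.14°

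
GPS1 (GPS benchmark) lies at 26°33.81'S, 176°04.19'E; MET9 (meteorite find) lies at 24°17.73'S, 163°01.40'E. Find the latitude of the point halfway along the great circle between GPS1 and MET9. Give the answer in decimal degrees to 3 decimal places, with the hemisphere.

25.574°S

GPS1: φ = -26.56350°, λ = +176.06983°
MET9: φ = -24.29550°, λ = +163.02333°
Bx = cos φ₂ cos Δλ = 0.887909,  By = cos φ₂ sin Δλ = -0.205749
φₘ = atan2(sin φ₁ + sin φ₂, √((cos φ₁ + Bx)² + By²)) = -25.57410°
λₘ = λ₁ + atan2(By, cos φ₁ + Bx) = 169.48492°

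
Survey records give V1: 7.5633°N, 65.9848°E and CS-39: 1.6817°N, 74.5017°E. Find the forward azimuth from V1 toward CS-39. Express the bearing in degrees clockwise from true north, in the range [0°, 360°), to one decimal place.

124.3°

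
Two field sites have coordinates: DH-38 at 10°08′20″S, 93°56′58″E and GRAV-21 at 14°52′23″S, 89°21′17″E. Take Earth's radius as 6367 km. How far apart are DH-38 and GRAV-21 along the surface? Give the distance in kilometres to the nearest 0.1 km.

724.6 km

DH-38: φ = -10.13889°, λ = +93.94944°
GRAV-21: φ = -14.87306°, λ = +89.35472°
Δφ = -4.7342°,  Δλ = -4.5947°
a = sin²(Δφ/2) + cos φ₁ cos φ₂ sin²(Δλ/2) = 0.003235
c = 2·arcsin(√a) = 0.113809 rad = 6.5208°
d = R·c = 6367 × 0.113809 = 724.6 km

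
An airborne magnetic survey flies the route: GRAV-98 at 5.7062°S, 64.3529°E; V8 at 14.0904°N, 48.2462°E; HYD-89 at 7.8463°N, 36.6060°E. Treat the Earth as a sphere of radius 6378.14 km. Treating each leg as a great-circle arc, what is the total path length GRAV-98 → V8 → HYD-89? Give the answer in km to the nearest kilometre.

GRAV-98→V8: c = 0.444054 rad, d = 2832.24 km
V8→HYD-89: c = 0.227173 rad, d = 1448.94 km
Total = 2832.24 + 1448.94 = 4281.18 km

4281 km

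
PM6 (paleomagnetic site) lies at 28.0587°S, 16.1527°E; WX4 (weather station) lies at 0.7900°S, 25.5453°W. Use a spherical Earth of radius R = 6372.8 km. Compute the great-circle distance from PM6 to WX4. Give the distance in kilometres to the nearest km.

5371 km

Δφ = 27.2687°,  Δλ = -41.6980°
a = sin²(Δφ/2) + cos φ₁ cos φ₂ sin²(Δλ/2) = 0.167337
c = 2·arcsin(√a) = 0.842866 rad = 48.2926°
d = R·c = 6372.8 × 0.842866 = 5371.4 km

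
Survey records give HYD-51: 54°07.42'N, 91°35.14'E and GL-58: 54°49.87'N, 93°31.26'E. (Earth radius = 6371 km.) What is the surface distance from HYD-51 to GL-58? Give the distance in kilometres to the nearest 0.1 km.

147.7 km

HYD-51: φ = +54.12367°, λ = +91.58567°
GL-58: φ = +54.83117°, λ = +93.52100°
Δφ = 0.7075°,  Δλ = 1.9353°
a = sin²(Δφ/2) + cos φ₁ cos φ₂ sin²(Δλ/2) = 0.000134
c = 2·arcsin(√a) = 0.023186 rad = 1.3285°
d = R·c = 6371 × 0.023186 = 147.7 km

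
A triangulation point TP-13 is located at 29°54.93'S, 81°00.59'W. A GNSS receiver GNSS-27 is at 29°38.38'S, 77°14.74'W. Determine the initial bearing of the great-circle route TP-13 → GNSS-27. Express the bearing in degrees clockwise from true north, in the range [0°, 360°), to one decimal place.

TP-13: φ = -29.91550°, λ = -81.00983°
GNSS-27: φ = -29.63967°, λ = -77.24567°
Δλ = 3.7642°
y = sin Δλ · cos φ₂ = 0.057060
x = cos φ₁ sin φ₂ − sin φ₁ cos φ₂ cos Δλ = 0.003879
θ = atan2(y, x) = 86.1109° → 86.1109° (mod 360°)

86.1°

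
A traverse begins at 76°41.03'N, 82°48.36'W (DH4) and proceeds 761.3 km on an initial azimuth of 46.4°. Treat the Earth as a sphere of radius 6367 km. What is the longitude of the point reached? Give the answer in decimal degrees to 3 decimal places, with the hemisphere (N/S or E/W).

DH4: φ = +76.68383°, λ = -82.80600°
δ = d/R = 761.3/6367 = 0.119570 rad
φ₂ = arcsin(sin φ₁ cos δ + cos φ₁ sin δ cos θ)
   = arcsin(0.97311·0.99286 + 0.23032·0.11928·0.68962) = 80.10113°
λ₂ = λ₁ + atan2(sin θ sin δ cos φ₁, cos δ − sin φ₁ sin φ₂) = -52.64117°

52.641°W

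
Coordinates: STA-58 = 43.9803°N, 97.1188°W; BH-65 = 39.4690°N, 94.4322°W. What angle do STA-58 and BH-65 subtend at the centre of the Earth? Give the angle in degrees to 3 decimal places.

Δφ = -4.5113°,  Δλ = 2.6866°
a = sin²(Δφ/2) + cos φ₁ cos φ₂ sin²(Δλ/2) = 0.001854
c = 2·arcsin(√a) = 0.086151 rad = 4.9361°

4.936°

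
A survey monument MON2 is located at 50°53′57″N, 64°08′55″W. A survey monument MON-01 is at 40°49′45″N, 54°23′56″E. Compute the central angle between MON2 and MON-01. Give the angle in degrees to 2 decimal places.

MON2: φ = +50.89917°, λ = -64.14861°
MON-01: φ = +40.82917°, λ = +54.39889°
Δφ = -10.0700°,  Δλ = 118.5475°
a = sin²(Δφ/2) + cos φ₁ cos φ₂ sin²(Δλ/2) = 0.360339
c = 2·arcsin(√a) = 1.287709 rad = 73.7803°

73.78°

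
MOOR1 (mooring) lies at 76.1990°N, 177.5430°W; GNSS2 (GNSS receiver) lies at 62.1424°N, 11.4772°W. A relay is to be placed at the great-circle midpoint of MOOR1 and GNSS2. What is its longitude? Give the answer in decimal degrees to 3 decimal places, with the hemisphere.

25.172°W

Bx = cos φ₂ cos Δλ = -0.453525,  By = cos φ₂ sin Δλ = 0.112523
φₘ = atan2(sin φ₁ + sin φ₂, √((cos φ₁ + Bx)² + By²)) = 82.54870°
λₘ = λ₁ + atan2(By, cos φ₁ + Bx) = -25.17175°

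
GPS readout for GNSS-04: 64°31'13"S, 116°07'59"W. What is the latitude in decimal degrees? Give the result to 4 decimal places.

64° + 31′/60 + 13″/3600 = 64 + 0.51667 + 0.00361 = 64.5203°

64.5203°S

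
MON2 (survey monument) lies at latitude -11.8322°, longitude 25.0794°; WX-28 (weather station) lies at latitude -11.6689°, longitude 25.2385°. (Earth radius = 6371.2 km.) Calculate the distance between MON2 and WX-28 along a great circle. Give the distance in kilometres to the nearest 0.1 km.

Δφ = 0.1633°,  Δλ = 0.1591°
a = sin²(Δφ/2) + cos φ₁ cos φ₂ sin²(Δλ/2) = 0.000004
c = 2·arcsin(√a) = 0.003939 rad = 0.2257°
d = R·c = 6371.2 × 0.003939 = 25.1 km

25.1 km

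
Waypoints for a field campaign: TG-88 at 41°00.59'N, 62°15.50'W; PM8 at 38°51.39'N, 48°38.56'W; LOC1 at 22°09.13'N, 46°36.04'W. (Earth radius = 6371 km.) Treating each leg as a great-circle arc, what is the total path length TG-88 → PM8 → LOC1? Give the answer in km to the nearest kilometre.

TG-88: φ = +41.00983°, λ = -62.25833°
PM8: φ = +38.85650°, λ = -48.64267°
LOC1: φ = +22.15217°, λ = -46.60067°
TG-88→PM8: c = 0.185849 rad, d = 1184.04 km
PM8→LOC1: c = 0.293135 rad, d = 1867.56 km
Total = 1184.04 + 1867.56 = 3051.60 km

3052 km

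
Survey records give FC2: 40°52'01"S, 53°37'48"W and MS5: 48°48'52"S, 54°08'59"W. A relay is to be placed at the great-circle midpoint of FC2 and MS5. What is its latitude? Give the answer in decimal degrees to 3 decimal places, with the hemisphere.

FC2: φ = -40.86694°, λ = -53.63000°
MS5: φ = -48.81444°, λ = -54.14972°
Bx = cos φ₂ cos Δλ = 0.658473,  By = cos φ₂ sin Δλ = -0.005973
φₘ = atan2(sin φ₁ + sin φ₂, √((cos φ₁ + Bx)² + By²)) = -44.84099°
λₘ = λ₁ + atan2(By, cos φ₁ + Bx) = -53.87191°

44.841°S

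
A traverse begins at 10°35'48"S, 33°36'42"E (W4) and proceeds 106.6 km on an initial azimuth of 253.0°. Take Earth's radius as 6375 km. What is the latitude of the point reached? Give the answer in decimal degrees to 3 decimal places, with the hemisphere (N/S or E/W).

10.875°S

W4: φ = -10.59667°, λ = +33.61167°
δ = d/R = 106.6/6375 = 0.016722 rad
φ₂ = arcsin(sin φ₁ cos δ + cos φ₁ sin δ cos θ)
   = arcsin(-0.18389·0.99986 + 0.98295·0.01672·-0.29237) = -10.87540°
λ₂ = λ₁ + atan2(sin θ sin δ cos φ₁, cos δ − sin φ₁ sin φ₂) = 32.67870°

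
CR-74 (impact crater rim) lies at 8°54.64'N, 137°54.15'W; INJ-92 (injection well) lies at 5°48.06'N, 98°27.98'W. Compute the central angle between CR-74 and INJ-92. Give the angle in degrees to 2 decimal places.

CR-74: φ = +8.91067°, λ = -137.90250°
INJ-92: φ = +5.80100°, λ = -98.46633°
Δφ = -3.1097°,  Δλ = 39.4362°
a = sin²(Δφ/2) + cos φ₁ cos φ₂ sin²(Δλ/2) = 0.112620
c = 2·arcsin(√a) = 0.684461 rad = 39.2167°

39.22°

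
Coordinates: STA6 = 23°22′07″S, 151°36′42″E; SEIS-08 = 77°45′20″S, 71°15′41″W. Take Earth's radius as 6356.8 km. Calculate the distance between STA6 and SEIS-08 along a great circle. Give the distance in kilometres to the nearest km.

8412 km

STA6: φ = -23.36861°, λ = +151.61167°
SEIS-08: φ = -77.75556°, λ = -71.26139°
Δφ = -54.3869°,  Δλ = 137.1269°
a = sin²(Δφ/2) + cos φ₁ cos φ₂ sin²(Δλ/2) = 0.377528
c = 2·arcsin(√a) = 1.323335 rad = 75.8215°
d = R·c = 6356.8 × 1.323335 = 8412.2 km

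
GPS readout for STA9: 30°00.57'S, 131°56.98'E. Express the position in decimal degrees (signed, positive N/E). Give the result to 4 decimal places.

-30.0095°, +131.9497°

lat: 30.0095° S → -30.0095°
lon: 131.9497° E → +131.9497°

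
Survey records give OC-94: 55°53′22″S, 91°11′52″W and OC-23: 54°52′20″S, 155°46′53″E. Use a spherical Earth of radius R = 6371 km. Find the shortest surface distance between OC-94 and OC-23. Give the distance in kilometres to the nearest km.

OC-94: φ = -55.88944°, λ = -91.19778°
OC-23: φ = -54.87222°, λ = +155.78139°
Δφ = 1.0172°,  Δλ = -113.0208°
a = sin²(Δφ/2) + cos φ₁ cos φ₂ sin²(Δλ/2) = 0.224514
c = 2·arcsin(√a) = 0.987267 rad = 56.5662°
d = R·c = 6371 × 0.987267 = 6289.9 km

6290 km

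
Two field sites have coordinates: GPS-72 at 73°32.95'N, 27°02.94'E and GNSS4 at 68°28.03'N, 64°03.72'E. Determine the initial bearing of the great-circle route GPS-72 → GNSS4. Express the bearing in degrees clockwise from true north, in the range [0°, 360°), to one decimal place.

94.6°

GPS-72: φ = +73.54917°, λ = +27.04900°
GNSS4: φ = +68.46717°, λ = +64.06200°
Δλ = 37.0130°
y = sin Δλ · cos φ₂ = 0.220953
x = cos φ₁ sin φ₂ − sin φ₁ cos φ₂ cos Δλ = -0.017651
θ = atan2(y, x) = 94.5675° → 94.5675° (mod 360°)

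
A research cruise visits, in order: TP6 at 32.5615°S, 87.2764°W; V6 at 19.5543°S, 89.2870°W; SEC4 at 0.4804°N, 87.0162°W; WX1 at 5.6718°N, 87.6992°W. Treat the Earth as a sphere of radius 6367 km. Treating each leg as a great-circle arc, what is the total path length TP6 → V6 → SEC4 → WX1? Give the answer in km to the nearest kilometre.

TP6→V6: c = 0.229181 rad, d = 1459.19 km
V6→SEC4: c = 0.351825 rad, d = 2240.07 km
SEC4→WX1: c = 0.091385 rad, d = 581.85 km
Total = 1459.19 + 2240.07 + 581.85 = 4281.11 km

4281 km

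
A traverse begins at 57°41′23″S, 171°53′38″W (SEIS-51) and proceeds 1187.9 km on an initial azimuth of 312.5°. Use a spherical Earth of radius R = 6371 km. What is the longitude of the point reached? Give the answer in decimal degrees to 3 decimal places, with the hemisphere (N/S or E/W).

175.886°E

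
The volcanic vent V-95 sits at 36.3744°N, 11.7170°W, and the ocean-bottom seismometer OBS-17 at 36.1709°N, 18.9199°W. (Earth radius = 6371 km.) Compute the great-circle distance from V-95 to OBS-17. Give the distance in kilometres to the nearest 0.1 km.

646.0 km

Δφ = -0.2035°,  Δλ = -7.2029°
a = sin²(Δφ/2) + cos φ₁ cos φ₂ sin²(Δλ/2) = 0.002568
c = 2·arcsin(√a) = 0.101391 rad = 5.8093°
d = R·c = 6371 × 0.101391 = 646.0 km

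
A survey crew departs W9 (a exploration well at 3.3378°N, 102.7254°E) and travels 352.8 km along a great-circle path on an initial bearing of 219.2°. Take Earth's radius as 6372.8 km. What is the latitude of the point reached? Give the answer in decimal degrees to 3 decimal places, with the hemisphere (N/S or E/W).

δ = d/R = 352.8/6372.8 = 0.055360 rad
φ₂ = arcsin(sin φ₁ cos δ + cos φ₁ sin δ cos θ)
   = arcsin(0.05822·0.99847 + 0.99830·0.05533·-0.77494) = 0.87820°
λ₂ = λ₁ + atan2(sin θ sin δ cos φ₁, cos δ − sin φ₁ sin φ₂) = 100.72104°

0.878°N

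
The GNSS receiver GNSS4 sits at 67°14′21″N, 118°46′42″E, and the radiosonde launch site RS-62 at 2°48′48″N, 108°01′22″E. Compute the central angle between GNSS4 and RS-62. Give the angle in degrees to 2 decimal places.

64.86°

GNSS4: φ = +67.23917°, λ = +118.77833°
RS-62: φ = +2.81333°, λ = +108.02278°
Δφ = -64.4258°,  Δλ = -10.7556°
a = sin²(Δφ/2) + cos φ₁ cos φ₂ sin²(Δλ/2) = 0.287555
c = 2·arcsin(√a) = 1.131955 rad = 64.8563°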